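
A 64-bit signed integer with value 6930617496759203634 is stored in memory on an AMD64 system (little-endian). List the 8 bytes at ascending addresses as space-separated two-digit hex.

6930617496759203634 in hexadecimal, padded to 64 bits, is 0x602E7FE4B0707732.
Split into bytes (most-significant first): 60 2E 7F E4 B0 70 77 32.
In little-endian order the low byte comes first in memory.
So at ascending addresses the bytes are 32 77 70 B0 E4 7F 2E 60.

32 77 70 B0 E4 7F 2E 60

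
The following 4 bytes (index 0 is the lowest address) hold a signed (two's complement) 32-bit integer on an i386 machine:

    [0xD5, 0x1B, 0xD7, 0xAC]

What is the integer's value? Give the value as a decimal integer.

-1395188779

In little-endian order the low byte comes first in memory.
Reassemble most-significant byte first: AC D7 1B D5 → 0xACD71BD5.
Top bit is set, so as a signed 32-bit value this is 0xACD71BD5 − 2^32 = -1395188779.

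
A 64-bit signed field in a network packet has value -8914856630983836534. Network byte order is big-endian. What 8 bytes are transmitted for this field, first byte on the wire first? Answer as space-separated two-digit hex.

84 48 11 20 86 AC 3C 8A

Two's complement of -8914856630983836534 in 64 bits: 8914856630983836534 = 0x7BB7EEDF7953C376; invert → 0x8448112086AC3C89; add 1 → 0x8448112086AC3C8A.
Split into bytes (most-significant first): 84 48 11 20 86 AC 3C 8A.
Big-endian stores the most-significant byte at the lowest address.
So the memory order matches the most-significant-first order: 84 48 11 20 86 AC 3C 8A.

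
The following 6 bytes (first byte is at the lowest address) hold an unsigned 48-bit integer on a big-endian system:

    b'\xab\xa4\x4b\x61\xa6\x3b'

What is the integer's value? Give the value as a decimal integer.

In big-endian order the high byte comes first in memory.
The bytes are already most-significant first: 0xABA44B61A63B.
0xABA44B61A63B = 188722127676987.

188722127676987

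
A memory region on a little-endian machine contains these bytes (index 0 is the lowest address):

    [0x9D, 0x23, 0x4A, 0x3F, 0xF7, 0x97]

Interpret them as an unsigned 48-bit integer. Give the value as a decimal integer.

In little-endian order the low byte comes first in memory.
Reassemble most-significant byte first: 97 F7 3F 4A 23 9D → 0x97F73F4A239D.
0x97F73F4A239D = 167088174539677.

167088174539677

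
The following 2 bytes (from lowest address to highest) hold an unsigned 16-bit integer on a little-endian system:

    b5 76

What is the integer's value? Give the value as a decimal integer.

30389

In little-endian order the low byte comes first in memory.
Reassemble most-significant byte first: 76 B5 → 0x76B5.
0x76B5 = 30389.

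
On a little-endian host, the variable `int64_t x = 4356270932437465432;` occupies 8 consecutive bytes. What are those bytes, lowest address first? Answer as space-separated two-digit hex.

58 79 4B 21 55 95 74 3C

4356270932437465432 in hexadecimal, padded to 64 bits, is 0x3C749555214B7958.
Split into bytes (most-significant first): 3C 74 95 55 21 4B 79 58.
Little-endian stores the least-significant byte at the lowest address.
So at ascending addresses the bytes are 58 79 4B 21 55 95 74 3C.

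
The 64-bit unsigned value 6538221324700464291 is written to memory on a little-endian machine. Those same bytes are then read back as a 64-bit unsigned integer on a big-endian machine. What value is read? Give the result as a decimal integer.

6538221324700464291 in 64-bit hexadecimal is 0x5ABC6DA761A7B4A3.
Stored little-endian, the bytes at ascending addresses are A3 B4 A7 61 A7 6D BC 5A.
Read back as big-endian, the last byte is least significant, giving 0xA3B4A761A76DBC5A.
0xA3B4A761A76DBC5A = 11796237361852824666.

11796237361852824666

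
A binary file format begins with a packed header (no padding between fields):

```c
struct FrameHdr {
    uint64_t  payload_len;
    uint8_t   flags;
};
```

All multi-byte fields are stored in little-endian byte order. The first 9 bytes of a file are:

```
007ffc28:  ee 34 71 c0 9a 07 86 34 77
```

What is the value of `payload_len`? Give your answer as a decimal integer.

3784720898086483182

`payload_len` is the first field, at byte offset 0, occupying 8 bytes.
Bytes at offsets 0..7: EE 34 71 C0 9A 07 86 34.
Little-endian: lowest address holds the least-significant byte.
Reassemble most-significant byte first: 34 86 07 9A C0 71 34 EE → 0x3486079AC07134EE.
0x3486079AC07134EE = 3784720898086483182.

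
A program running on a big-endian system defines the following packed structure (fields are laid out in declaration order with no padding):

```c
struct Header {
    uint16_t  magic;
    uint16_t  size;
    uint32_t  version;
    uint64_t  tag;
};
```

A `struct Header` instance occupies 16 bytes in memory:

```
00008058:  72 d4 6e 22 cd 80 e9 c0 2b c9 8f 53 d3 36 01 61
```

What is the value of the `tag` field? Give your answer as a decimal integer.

`tag` follows `magic` (2 B), `size` (2 B), `version` (4 B), so it starts at offset 2 + 2 + 4 = 8 and occupies 8 bytes.
Bytes at offsets 8..15: 2B C9 8F 53 D3 36 01 61.
Big-endian stores the most-significant byte at the lowest address.
The bytes are already most-significant first: 0x2BC98F53D3360161.
0x2BC98F53D3360161 = 3155210604138332513.

3155210604138332513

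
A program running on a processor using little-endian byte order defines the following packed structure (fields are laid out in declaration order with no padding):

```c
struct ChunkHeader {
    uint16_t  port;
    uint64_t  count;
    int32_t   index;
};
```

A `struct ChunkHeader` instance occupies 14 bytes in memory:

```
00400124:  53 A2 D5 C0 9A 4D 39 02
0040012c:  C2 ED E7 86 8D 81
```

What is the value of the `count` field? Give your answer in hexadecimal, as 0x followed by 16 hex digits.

`count` follows `port` (2 bytes), so it starts at byte offset 2 and occupies 8 bytes.
Bytes at offsets 2..9: D5 C0 9A 4D 39 02 C2 ED.
Little-endian stores the least-significant byte at the lowest address.
Reassemble most-significant byte first: ED C2 02 39 4D 9A C0 D5 → 0xEDC202394D9AC0D5.

0xEDC202394D9AC0D5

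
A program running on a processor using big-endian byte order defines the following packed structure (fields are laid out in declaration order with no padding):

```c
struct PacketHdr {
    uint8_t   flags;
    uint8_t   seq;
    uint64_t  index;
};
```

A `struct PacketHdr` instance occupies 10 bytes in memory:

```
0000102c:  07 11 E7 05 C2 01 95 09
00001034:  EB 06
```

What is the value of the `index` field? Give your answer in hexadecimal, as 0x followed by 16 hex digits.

`index` follows `flags` (1 B), `seq` (1 B), so it starts at offset 1 + 1 = 2 and occupies 8 bytes.
Bytes at offsets 2..9: E7 05 C2 01 95 09 EB 06.
Big-endian stores the most-significant byte at the lowest address.
The bytes are already most-significant first: 0xE705C2019509EB06.

0xE705C2019509EB06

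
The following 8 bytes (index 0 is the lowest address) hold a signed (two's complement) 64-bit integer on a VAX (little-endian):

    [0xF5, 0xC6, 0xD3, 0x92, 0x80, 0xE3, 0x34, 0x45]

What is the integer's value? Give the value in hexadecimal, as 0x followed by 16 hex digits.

0x4534E38092D3C6F5

Little-endian stores the least-significant byte at the lowest address.
Reassemble most-significant byte first: 45 34 E3 80 92 D3 C6 F5 → 0x4534E38092D3C6F5.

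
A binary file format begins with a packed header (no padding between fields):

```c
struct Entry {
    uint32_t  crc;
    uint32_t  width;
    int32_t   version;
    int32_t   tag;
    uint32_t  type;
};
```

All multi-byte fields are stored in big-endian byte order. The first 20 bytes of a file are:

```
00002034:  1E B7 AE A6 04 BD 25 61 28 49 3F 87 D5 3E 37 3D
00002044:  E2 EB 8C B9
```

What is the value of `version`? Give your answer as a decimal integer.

675889031

`version` follows `crc` (4 B), `width` (4 B), so it starts at offset 4 + 4 = 8 and occupies 4 bytes.
Bytes at offsets 8..11: 28 49 3F 87.
Big-endian: lowest address holds the most-significant byte.
The bytes are already most-significant first: 0x28493F87.
0x28493F87 = 675889031.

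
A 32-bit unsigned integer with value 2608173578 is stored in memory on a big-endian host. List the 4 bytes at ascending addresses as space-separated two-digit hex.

2608173578 in hexadecimal, padded to 32 bits, is 0x9B75920A.
Split into bytes (most-significant first): 9B 75 92 0A.
Big-endian stores the most-significant byte at the lowest address.
So the memory order matches the most-significant-first order: 9B 75 92 0A.

9B 75 92 0A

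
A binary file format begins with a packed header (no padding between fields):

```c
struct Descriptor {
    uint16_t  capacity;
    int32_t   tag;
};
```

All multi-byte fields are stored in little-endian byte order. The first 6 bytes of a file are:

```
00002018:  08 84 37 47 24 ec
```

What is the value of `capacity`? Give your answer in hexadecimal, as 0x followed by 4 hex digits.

`capacity` is the first field, at byte offset 0, occupying 2 bytes.
Bytes at offsets 0..1: 08 84.
Little-endian stores the least-significant byte at the lowest address.
Reassemble most-significant byte first: 84 08 → 0x8408.

0x8408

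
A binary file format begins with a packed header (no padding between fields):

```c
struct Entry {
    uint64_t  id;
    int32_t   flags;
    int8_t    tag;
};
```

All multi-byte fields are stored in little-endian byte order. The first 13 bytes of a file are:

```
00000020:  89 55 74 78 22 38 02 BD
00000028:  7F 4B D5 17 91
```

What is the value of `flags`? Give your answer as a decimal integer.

399854463

`flags` follows `id` (8 bytes), so it starts at byte offset 8 and occupies 4 bytes.
Bytes at offsets 8..11: 7F 4B D5 17.
Little-endian stores the least-significant byte at the lowest address.
Reassemble most-significant byte first: 17 D5 4B 7F → 0x17D54B7F.
0x17D54B7F = 399854463.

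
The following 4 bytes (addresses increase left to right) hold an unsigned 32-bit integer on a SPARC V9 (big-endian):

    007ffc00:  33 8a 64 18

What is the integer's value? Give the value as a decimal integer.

In big-endian order the high byte comes first in memory.
The bytes are already most-significant first: 0x338A6418.
0x338A6418 = 864707608.

864707608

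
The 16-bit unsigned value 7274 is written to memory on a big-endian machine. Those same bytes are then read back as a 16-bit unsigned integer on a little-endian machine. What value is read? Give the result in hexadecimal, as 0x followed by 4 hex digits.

0x6A1C

7274 in 16-bit hexadecimal is 0x1C6A.
Stored big-endian, the bytes at ascending addresses are 1C 6A.
Read back as little-endian, the first byte is least significant, giving 0x6A1C.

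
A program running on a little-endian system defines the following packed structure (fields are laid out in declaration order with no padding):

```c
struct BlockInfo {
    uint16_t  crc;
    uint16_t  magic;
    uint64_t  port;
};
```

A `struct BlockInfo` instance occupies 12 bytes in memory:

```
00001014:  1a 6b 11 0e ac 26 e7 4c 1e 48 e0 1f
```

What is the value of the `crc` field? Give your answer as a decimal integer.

27418

`crc` is the first field, at byte offset 0, occupying 2 bytes.
Bytes at offsets 0..1: 1A 6B.
Little-endian: lowest address holds the least-significant byte.
Reassemble most-significant byte first: 6B 1A → 0x6B1A.
0x6B1A = 27418.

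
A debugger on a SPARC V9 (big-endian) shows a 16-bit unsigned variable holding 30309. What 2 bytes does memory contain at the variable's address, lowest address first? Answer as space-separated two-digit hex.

30309 in hexadecimal, padded to 16 bits, is 0x7665.
Split into bytes (most-significant first): 76 65.
Big-endian: lowest address holds the most-significant byte.
So the memory order matches the most-significant-first order: 76 65.

76 65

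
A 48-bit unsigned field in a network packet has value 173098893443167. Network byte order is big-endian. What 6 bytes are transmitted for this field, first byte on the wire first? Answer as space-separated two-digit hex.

9D 6E BA 0E 00 5F

173098893443167 in hexadecimal, padded to 48 bits, is 0x9D6EBA0E005F.
Split into bytes (most-significant first): 9D 6E BA 0E 00 5F.
Big-endian stores the most-significant byte at the lowest address.
So the memory order matches the most-significant-first order: 9D 6E BA 0E 00 5F.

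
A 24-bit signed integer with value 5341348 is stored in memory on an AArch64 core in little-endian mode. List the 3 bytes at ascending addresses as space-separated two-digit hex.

5341348 in hexadecimal, padded to 24 bits, is 0x5180A4.
Split into bytes (most-significant first): 51 80 A4.
In little-endian order the low byte comes first in memory.
So at ascending addresses the bytes are A4 80 51.

A4 80 51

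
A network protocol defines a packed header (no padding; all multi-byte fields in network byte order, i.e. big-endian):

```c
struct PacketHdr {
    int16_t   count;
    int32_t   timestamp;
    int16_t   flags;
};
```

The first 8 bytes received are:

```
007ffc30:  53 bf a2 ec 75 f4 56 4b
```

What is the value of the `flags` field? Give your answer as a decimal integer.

`flags` follows `count` (2 B), `timestamp` (4 B), so it starts at offset 2 + 4 = 6 and occupies 2 bytes.
Bytes at offsets 6..7: 56 4B.
Big-endian: lowest address holds the most-significant byte.
The bytes are already most-significant first: 0x564B.
0x564B = 22091.

22091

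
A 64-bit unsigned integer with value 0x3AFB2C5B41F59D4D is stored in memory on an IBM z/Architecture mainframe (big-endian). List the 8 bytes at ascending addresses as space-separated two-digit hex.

3A FB 2C 5B 41 F5 9D 4D

Split into bytes (most-significant first): 3A FB 2C 5B 41 F5 9D 4D.
Big-endian stores the most-significant byte at the lowest address.
So the memory order matches the most-significant-first order: 3A FB 2C 5B 41 F5 9D 4D.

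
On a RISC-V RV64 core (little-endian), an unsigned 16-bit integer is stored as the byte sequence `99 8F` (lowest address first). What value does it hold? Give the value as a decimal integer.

Little-endian: lowest address holds the least-significant byte.
Reassemble most-significant byte first: 8F 99 → 0x8F99.
0x8F99 = 36761.

36761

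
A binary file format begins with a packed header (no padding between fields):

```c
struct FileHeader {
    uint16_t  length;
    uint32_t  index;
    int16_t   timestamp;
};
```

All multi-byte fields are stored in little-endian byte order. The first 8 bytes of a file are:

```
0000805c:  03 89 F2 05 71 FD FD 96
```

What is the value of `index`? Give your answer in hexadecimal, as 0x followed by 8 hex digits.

`index` follows `length` (2 bytes), so it starts at byte offset 2 and occupies 4 bytes.
Bytes at offsets 2..5: F2 05 71 FD.
Little-endian: lowest address holds the least-significant byte.
Reassemble most-significant byte first: FD 71 05 F2 → 0xFD7105F2.

0xFD7105F2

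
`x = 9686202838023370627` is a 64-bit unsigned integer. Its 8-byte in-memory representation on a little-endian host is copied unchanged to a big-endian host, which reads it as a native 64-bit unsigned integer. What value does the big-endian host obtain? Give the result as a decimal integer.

9473255116024736902

9686202838023370627 in 64-bit hexadecimal is 0x866C4E2956C37783.
Stored little-endian, the bytes at ascending addresses are 83 77 C3 56 29 4E 6C 86.
Read back as big-endian, the last byte is least significant, giving 0x8377C356294E6C86.
0x8377C356294E6C86 = 9473255116024736902.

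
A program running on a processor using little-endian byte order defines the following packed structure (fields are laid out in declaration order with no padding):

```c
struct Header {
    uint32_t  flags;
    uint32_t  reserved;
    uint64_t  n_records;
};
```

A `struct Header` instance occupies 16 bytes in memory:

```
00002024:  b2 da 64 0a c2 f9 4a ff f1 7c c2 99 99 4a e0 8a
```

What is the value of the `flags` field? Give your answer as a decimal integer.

174381746

`flags` is the first field, at byte offset 0, occupying 4 bytes.
Bytes at offsets 0..3: B2 DA 64 0A.
Little-endian: lowest address holds the least-significant byte.
Reassemble most-significant byte first: 0A 64 DA B2 → 0x0A64DAB2.
0x0A64DAB2 = 174381746.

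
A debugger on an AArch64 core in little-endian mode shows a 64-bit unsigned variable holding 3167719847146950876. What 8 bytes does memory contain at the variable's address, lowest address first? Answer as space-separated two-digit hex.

DC 10 26 ED 6A 00 F6 2B

3167719847146950876 in hexadecimal, padded to 64 bits, is 0x2BF6006AED2610DC.
Split into bytes (most-significant first): 2B F6 00 6A ED 26 10 DC.
Little-endian: lowest address holds the least-significant byte.
So at ascending addresses the bytes are DC 10 26 ED 6A 00 F6 2B.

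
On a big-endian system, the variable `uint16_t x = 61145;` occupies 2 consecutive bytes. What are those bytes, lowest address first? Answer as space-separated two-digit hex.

61145 in hexadecimal, padded to 16 bits, is 0xEED9.
Split into bytes (most-significant first): EE D9.
In big-endian order the high byte comes first in memory.
So the memory order matches the most-significant-first order: EE D9.

EE D9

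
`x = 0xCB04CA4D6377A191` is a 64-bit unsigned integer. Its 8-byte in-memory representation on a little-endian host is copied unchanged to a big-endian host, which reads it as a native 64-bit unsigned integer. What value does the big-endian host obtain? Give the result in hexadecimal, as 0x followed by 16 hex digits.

Stored little-endian, the bytes at ascending addresses are 91 A1 77 63 4D CA 04 CB.
Read back as big-endian, the last byte is least significant, giving 0x91A177634DCA04CB.

0x91A177634DCA04CB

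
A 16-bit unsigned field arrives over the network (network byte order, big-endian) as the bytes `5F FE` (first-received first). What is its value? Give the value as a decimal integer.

In big-endian order the high byte comes first in memory.
The bytes are already most-significant first: 0x5FFE.
0x5FFE = 24574.

24574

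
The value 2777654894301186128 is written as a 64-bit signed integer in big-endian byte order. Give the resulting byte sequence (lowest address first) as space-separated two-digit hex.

2777654894301186128 in hexadecimal, padded to 64 bits, is 0x268C3668E3728850.
Split into bytes (most-significant first): 26 8C 36 68 E3 72 88 50.
Big-endian: lowest address holds the most-significant byte.
So the memory order matches the most-significant-first order: 26 8C 36 68 E3 72 88 50.

26 8C 36 68 E3 72 88 50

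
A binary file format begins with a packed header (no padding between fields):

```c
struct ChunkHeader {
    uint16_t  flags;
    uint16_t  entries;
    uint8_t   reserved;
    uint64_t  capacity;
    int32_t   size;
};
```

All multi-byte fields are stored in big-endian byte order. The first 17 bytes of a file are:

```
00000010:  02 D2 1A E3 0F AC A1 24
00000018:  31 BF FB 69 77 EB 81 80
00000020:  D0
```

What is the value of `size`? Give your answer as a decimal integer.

-343834416

`size` follows `flags` (2 B), `entries` (2 B), `reserved` (1 B), `capacity` (8 B), so it starts at offset 2 + 2 + 1 + 8 = 13 and occupies 4 bytes.
Bytes at offsets 13..16: EB 81 80 D0.
Big-endian: lowest address holds the most-significant byte.
The bytes are already most-significant first: 0xEB8180D0.
Top bit is set, so as a signed 32-bit value this is 0xEB8180D0 − 2^32 = -343834416.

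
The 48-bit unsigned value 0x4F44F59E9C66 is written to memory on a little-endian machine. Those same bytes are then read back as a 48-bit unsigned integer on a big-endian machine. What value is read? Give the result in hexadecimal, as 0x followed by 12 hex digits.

0x669C9EF5444F

Stored little-endian, the bytes at ascending addresses are 66 9C 9E F5 44 4F.
Read back as big-endian, the last byte is least significant, giving 0x669C9EF5444F.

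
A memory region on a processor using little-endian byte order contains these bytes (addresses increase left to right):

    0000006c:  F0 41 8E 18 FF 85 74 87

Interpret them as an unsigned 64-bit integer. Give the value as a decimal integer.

9760573623093838320

Little-endian stores the least-significant byte at the lowest address.
Reassemble most-significant byte first: 87 74 85 FF 18 8E 41 F0 → 0x877485FF188E41F0.
0x877485FF188E41F0 = 9760573623093838320.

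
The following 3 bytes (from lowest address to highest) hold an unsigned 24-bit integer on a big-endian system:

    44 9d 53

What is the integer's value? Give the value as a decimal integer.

4496723

Big-endian: lowest address holds the most-significant byte.
The bytes are already most-significant first: 0x449D53.
0x449D53 = 4496723.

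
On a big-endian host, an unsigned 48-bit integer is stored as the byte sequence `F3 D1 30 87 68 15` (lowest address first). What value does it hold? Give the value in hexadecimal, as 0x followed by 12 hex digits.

In big-endian order the high byte comes first in memory.
The bytes are already most-significant first: 0xF3D130876815.

0xF3D130876815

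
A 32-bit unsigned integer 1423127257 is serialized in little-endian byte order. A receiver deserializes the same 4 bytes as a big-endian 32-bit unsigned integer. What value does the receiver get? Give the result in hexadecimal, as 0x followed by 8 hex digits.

0xD932D354

1423127257 in 32-bit hexadecimal is 0x54D332D9.
Stored little-endian, the bytes at ascending addresses are D9 32 D3 54.
Read back as big-endian, the last byte is least significant, giving 0xD932D354.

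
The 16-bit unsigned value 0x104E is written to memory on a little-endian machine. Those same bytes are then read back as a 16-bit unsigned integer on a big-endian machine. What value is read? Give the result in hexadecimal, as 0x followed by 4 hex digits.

0x4E10

Stored little-endian, the bytes at ascending addresses are 4E 10.
Read back as big-endian, the last byte is least significant, giving 0x4E10.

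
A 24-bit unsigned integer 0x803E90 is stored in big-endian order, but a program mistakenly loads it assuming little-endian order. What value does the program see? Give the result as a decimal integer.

Stored big-endian, the bytes at ascending addresses are 80 3E 90.
Read back as little-endian, the first byte is least significant, giving 0x903E80.
0x903E80 = 9453184.

9453184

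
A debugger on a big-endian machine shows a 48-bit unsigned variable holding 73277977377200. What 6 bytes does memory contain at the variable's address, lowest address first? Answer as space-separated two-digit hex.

73277977377200 in hexadecimal, padded to 48 bits, is 0x42A55BCFB9B0.
Split into bytes (most-significant first): 42 A5 5B CF B9 B0.
Big-endian: lowest address holds the most-significant byte.
So the memory order matches the most-significant-first order: 42 A5 5B CF B9 B0.

42 A5 5B CF B9 B0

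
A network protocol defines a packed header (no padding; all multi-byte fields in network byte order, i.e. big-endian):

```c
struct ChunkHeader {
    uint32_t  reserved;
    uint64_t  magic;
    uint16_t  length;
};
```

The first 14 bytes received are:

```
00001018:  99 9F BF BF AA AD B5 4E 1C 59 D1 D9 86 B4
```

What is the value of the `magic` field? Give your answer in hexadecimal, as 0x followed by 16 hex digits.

`magic` follows `reserved` (4 bytes), so it starts at byte offset 4 and occupies 8 bytes.
Bytes at offsets 4..11: AA AD B5 4E 1C 59 D1 D9.
Big-endian: lowest address holds the most-significant byte.
The bytes are already most-significant first: 0xAAADB54E1C59D1D9.

0xAAADB54E1C59D1D9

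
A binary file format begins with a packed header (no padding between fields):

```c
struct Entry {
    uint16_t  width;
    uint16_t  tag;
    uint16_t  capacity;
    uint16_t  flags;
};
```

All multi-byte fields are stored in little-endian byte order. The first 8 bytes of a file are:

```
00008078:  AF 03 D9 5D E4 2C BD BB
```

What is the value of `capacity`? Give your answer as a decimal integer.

`capacity` follows `width` (2 B), `tag` (2 B), so it starts at offset 2 + 2 = 4 and occupies 2 bytes.
Bytes at offsets 4..5: E4 2C.
Little-endian stores the least-significant byte at the lowest address.
Reassemble most-significant byte first: 2C E4 → 0x2CE4.
0x2CE4 = 11492.

11492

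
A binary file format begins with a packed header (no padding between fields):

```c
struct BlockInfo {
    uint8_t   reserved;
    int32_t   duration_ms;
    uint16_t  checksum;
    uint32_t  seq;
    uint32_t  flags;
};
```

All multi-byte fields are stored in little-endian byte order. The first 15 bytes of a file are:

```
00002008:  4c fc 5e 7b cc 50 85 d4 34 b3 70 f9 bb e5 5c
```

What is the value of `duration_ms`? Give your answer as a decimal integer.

-864329988

`duration_ms` follows `reserved` (1 byte), so it starts at byte offset 1 and occupies 4 bytes.
Bytes at offsets 1..4: FC 5E 7B CC.
Little-endian stores the least-significant byte at the lowest address.
Reassemble most-significant byte first: CC 7B 5E FC → 0xCC7B5EFC.
Top bit is set, so as a signed 32-bit value this is 0xCC7B5EFC − 2^32 = -864329988.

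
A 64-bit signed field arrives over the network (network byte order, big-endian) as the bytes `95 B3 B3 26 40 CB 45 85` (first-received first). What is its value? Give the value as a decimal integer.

Big-endian stores the most-significant byte at the lowest address.
The bytes are already most-significant first: 0x95B3B32640CB4585.
Top bit is set, so as a signed 64-bit value this is 0x95B3B32640CB4585 − 2^64 = -7659581564349889147.

-7659581564349889147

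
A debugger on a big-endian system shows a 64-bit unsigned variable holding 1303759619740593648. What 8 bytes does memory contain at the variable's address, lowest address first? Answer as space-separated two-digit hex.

1303759619740593648 in hexadecimal, padded to 64 bits, is 0x1217E2776F22EDF0.
Split into bytes (most-significant first): 12 17 E2 77 6F 22 ED F0.
In big-endian order the high byte comes first in memory.
So the memory order matches the most-significant-first order: 12 17 E2 77 6F 22 ED F0.

12 17 E2 77 6F 22 ED F0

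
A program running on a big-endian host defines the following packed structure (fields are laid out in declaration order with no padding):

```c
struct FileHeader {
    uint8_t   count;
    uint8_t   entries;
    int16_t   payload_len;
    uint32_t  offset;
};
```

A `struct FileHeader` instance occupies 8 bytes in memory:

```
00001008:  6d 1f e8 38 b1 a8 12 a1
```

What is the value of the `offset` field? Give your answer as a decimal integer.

2980582049

`offset` follows `count` (1 B), `entries` (1 B), `payload_len` (2 B), so it starts at offset 1 + 1 + 2 = 4 and occupies 4 bytes.
Bytes at offsets 4..7: B1 A8 12 A1.
Big-endian stores the most-significant byte at the lowest address.
The bytes are already most-significant first: 0xB1A812A1.
0xB1A812A1 = 2980582049.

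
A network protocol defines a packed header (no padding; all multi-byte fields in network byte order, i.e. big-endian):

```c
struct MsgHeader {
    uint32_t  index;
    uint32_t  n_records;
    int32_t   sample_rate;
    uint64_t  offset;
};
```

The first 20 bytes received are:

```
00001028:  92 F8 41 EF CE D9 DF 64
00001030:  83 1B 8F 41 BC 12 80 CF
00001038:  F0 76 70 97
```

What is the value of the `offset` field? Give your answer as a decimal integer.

13552035859292123287

`offset` follows `index` (4 B), `n_records` (4 B), `sample_rate` (4 B), so it starts at offset 4 + 4 + 4 = 12 and occupies 8 bytes.
Bytes at offsets 12..19: BC 12 80 CF F0 76 70 97.
Big-endian stores the most-significant byte at the lowest address.
The bytes are already most-significant first: 0xBC1280CFF0767097.
0xBC1280CFF0767097 = 13552035859292123287.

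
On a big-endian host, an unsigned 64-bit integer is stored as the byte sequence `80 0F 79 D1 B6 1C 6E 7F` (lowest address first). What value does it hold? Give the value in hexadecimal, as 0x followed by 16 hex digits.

Big-endian stores the most-significant byte at the lowest address.
The bytes are already most-significant first: 0x800F79D1B61C6E7F.

0x800F79D1B61C6E7F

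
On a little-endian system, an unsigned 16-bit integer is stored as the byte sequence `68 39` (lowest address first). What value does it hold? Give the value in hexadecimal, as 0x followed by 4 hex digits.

0x3968

Little-endian stores the least-significant byte at the lowest address.
Reassemble most-significant byte first: 39 68 → 0x3968.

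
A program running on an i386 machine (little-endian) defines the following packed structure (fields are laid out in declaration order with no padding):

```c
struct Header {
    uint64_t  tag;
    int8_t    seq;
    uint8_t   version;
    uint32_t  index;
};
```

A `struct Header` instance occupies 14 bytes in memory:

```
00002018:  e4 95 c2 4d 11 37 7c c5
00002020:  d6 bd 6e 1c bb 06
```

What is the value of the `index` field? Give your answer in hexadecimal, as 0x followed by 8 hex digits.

`index` follows `tag` (8 B), `seq` (1 B), `version` (1 B), so it starts at offset 8 + 1 + 1 = 10 and occupies 4 bytes.
Bytes at offsets 10..13: 6E 1C BB 06.
Little-endian stores the least-significant byte at the lowest address.
Reassemble most-significant byte first: 06 BB 1C 6E → 0x06BB1C6E.

0x06BB1C6E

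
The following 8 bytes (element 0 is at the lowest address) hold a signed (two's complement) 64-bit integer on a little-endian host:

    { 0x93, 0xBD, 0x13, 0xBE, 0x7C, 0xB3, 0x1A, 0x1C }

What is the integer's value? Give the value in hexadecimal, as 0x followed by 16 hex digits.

In little-endian order the low byte comes first in memory.
Reassemble most-significant byte first: 1C 1A B3 7C BE 13 BD 93 → 0x1C1AB37CBE13BD93.

0x1C1AB37CBE13BD93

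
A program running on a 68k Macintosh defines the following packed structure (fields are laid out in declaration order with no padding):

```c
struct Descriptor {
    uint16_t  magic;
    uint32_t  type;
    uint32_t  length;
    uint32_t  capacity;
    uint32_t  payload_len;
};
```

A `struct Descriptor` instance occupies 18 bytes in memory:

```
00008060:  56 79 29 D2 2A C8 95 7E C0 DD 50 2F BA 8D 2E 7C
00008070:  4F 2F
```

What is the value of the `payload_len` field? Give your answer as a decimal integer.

`payload_len` follows `magic` (2 B), `type` (4 B), `length` (4 B), `capacity` (4 B), so it starts at offset 2 + 4 + 4 + 4 = 14 and occupies 4 bytes.
Bytes at offsets 14..17: 2E 7C 4F 2F.
Big-endian stores the most-significant byte at the lowest address.
The bytes are already most-significant first: 0x2E7C4F2F.
0x2E7C4F2F = 779898671.

779898671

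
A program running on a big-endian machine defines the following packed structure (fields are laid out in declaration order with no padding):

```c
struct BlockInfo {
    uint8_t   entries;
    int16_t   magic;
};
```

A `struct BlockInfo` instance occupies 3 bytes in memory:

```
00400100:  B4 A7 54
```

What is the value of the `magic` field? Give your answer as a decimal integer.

-22700

`magic` follows `entries` (1 byte), so it starts at byte offset 1 and occupies 2 bytes.
Bytes at offsets 1..2: A7 54.
Big-endian: lowest address holds the most-significant byte.
The bytes are already most-significant first: 0xA754.
Top bit is set, so as a signed 16-bit value this is 0xA754 − 2^16 = -22700.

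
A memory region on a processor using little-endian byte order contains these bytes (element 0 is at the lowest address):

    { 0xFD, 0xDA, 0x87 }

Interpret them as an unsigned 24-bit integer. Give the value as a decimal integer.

Little-endian: lowest address holds the least-significant byte.
Reassemble most-significant byte first: 87 DA FD → 0x87DAFD.
0x87DAFD = 8903421.

8903421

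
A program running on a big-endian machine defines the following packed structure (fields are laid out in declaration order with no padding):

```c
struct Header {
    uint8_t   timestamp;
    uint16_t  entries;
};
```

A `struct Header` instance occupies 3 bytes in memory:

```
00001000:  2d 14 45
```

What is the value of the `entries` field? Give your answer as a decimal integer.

5189

`entries` follows `timestamp` (1 byte), so it starts at byte offset 1 and occupies 2 bytes.
Bytes at offsets 1..2: 14 45.
Big-endian: lowest address holds the most-significant byte.
The bytes are already most-significant first: 0x1445.
0x1445 = 5189.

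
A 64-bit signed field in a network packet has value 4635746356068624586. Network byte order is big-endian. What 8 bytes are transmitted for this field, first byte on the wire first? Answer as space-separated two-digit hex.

40 55 7A BF E6 48 28 CA

4635746356068624586 in hexadecimal, padded to 64 bits, is 0x40557ABFE64828CA.
Split into bytes (most-significant first): 40 55 7A BF E6 48 28 CA.
Big-endian stores the most-significant byte at the lowest address.
So the memory order matches the most-significant-first order: 40 55 7A BF E6 48 28 CA.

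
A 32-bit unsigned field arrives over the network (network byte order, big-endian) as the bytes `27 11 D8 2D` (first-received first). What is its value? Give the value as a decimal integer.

Big-endian stores the most-significant byte at the lowest address.
The bytes are already most-significant first: 0x2711D82D.
0x2711D82D = 655480877.

655480877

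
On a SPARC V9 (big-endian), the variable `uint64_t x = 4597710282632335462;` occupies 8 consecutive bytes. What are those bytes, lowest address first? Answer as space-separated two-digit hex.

4597710282632335462 in hexadecimal, padded to 64 bits, is 0x3FCE592470761066.
Split into bytes (most-significant first): 3F CE 59 24 70 76 10 66.
Big-endian: lowest address holds the most-significant byte.
So the memory order matches the most-significant-first order: 3F CE 59 24 70 76 10 66.

3F CE 59 24 70 76 10 66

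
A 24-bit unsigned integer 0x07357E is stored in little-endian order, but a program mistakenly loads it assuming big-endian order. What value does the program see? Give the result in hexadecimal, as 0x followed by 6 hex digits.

Stored little-endian, the bytes at ascending addresses are 7E 35 07.
Read back as big-endian, the last byte is least significant, giving 0x7E3507.

0x7E3507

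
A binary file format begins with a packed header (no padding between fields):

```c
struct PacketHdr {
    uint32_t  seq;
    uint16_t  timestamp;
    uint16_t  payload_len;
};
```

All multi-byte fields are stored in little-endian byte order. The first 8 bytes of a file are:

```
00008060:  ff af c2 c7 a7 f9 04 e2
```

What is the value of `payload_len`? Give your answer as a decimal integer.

57860

`payload_len` follows `seq` (4 B), `timestamp` (2 B), so it starts at offset 4 + 2 = 6 and occupies 2 bytes.
Bytes at offsets 6..7: 04 E2.
In little-endian order the low byte comes first in memory.
Reassemble most-significant byte first: E2 04 → 0xE204.
0xE204 = 57860.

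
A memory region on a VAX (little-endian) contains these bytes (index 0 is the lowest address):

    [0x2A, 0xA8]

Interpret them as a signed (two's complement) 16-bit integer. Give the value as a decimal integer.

-22486

In little-endian order the low byte comes first in memory.
Reassemble most-significant byte first: A8 2A → 0xA82A.
Top bit is set, so as a signed 16-bit value this is 0xA82A − 2^16 = -22486.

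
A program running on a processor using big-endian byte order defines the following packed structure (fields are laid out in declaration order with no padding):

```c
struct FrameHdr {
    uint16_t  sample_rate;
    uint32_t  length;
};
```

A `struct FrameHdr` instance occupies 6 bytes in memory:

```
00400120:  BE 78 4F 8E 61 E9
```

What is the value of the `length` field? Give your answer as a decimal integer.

1334731241

`length` follows `sample_rate` (2 bytes), so it starts at byte offset 2 and occupies 4 bytes.
Bytes at offsets 2..5: 4F 8E 61 E9.
Big-endian stores the most-significant byte at the lowest address.
The bytes are already most-significant first: 0x4F8E61E9.
0x4F8E61E9 = 1334731241.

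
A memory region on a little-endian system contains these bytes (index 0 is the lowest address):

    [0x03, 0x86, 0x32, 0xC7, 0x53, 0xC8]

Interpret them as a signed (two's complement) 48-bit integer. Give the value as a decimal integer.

-61212826892797

Little-endian: lowest address holds the least-significant byte.
Reassemble most-significant byte first: C8 53 C7 32 86 03 → 0xC853C7328603.
Top bit is set, so as a signed 48-bit value this is 0xC853C7328603 − 2^48 = -61212826892797.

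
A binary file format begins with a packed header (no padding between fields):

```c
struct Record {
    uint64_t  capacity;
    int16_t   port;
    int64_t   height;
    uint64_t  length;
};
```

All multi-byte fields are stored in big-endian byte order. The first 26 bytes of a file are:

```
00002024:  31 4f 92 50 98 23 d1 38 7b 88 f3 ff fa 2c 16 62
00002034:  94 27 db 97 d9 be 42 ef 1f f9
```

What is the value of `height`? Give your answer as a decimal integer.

-864697536170781657

`height` follows `capacity` (8 B), `port` (2 B), so it starts at offset 8 + 2 = 10 and occupies 8 bytes.
Bytes at offsets 10..17: F3 FF FA 2C 16 62 94 27.
Big-endian stores the most-significant byte at the lowest address.
The bytes are already most-significant first: 0xF3FFFA2C16629427.
Top bit is set, so as a signed 64-bit value this is 0xF3FFFA2C16629427 − 2^64 = -864697536170781657.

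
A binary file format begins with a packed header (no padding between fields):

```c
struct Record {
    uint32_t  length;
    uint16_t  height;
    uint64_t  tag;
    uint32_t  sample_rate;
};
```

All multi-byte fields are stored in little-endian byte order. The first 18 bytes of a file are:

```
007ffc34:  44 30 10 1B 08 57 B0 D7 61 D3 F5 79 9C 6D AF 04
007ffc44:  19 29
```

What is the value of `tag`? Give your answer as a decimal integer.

`tag` follows `length` (4 B), `height` (2 B), so it starts at offset 4 + 2 = 6 and occupies 8 bytes.
Bytes at offsets 6..13: B0 D7 61 D3 F5 79 9C 6D.
In little-endian order the low byte comes first in memory.
Reassemble most-significant byte first: 6D 9C 79 F5 D3 61 D7 B0 → 0x6D9C79F5D361D7B0.
0x6D9C79F5D361D7B0 = 7898321943221360560.

7898321943221360560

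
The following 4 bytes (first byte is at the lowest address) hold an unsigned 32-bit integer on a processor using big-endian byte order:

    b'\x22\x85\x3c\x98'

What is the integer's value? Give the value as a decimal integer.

579157144

Big-endian stores the most-significant byte at the lowest address.
The bytes are already most-significant first: 0x22853C98.
0x22853C98 = 579157144.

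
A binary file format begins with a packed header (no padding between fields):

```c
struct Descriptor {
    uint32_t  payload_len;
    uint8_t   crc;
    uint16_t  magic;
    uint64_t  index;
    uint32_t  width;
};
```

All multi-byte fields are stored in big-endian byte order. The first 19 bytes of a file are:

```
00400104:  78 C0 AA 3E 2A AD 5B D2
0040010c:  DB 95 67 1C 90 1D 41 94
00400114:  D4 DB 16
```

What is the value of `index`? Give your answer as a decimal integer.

`index` follows `payload_len` (4 B), `crc` (1 B), `magic` (2 B), so it starts at offset 4 + 1 + 2 = 7 and occupies 8 bytes.
Bytes at offsets 7..14: D2 DB 95 67 1C 90 1D 41.
Big-endian stores the most-significant byte at the lowest address.
The bytes are already most-significant first: 0xD2DB95671C901D41.
0xD2DB95671C901D41 = 15193902037957877057.

15193902037957877057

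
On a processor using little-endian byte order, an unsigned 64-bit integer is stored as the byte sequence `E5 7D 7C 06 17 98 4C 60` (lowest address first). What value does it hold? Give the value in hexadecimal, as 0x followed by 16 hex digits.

Little-endian stores the least-significant byte at the lowest address.
Reassemble most-significant byte first: 60 4C 98 17 06 7C 7D E5 → 0x604C9817067C7DE5.

0x604C9817067C7DE5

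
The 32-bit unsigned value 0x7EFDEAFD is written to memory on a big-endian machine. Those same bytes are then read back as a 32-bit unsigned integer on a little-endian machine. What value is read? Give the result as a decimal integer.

4260035966

Stored big-endian, the bytes at ascending addresses are 7E FD EA FD.
Read back as little-endian, the first byte is least significant, giving 0xFDEAFD7E.
0xFDEAFD7E = 4260035966.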